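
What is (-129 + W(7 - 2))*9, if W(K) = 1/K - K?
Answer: -6021/5 ≈ -1204.2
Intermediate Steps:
W(K) = 1/K - K
(-129 + W(7 - 2))*9 = (-129 + (1/(7 - 2) - (7 - 2)))*9 = (-129 + (1/5 - 1*5))*9 = (-129 + (⅕ - 5))*9 = (-129 - 24/5)*9 = -669/5*9 = -6021/5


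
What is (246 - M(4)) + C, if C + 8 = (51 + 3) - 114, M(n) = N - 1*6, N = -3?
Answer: 187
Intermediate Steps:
M(n) = -9 (M(n) = -3 - 1*6 = -3 - 6 = -9)
C = -68 (C = -8 + ((51 + 3) - 114) = -8 + (54 - 114) = -8 - 60 = -68)
(246 - M(4)) + C = (246 - 1*(-9)) - 68 = (246 + 9) - 68 = 255 - 68 = 187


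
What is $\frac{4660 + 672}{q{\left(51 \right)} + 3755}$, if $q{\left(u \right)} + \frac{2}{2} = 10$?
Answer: $\frac{1333}{941} \approx 1.4166$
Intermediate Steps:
$q{\left(u \right)} = 9$ ($q{\left(u \right)} = -1 + 10 = 9$)
$\frac{4660 + 672}{q{\left(51 \right)} + 3755} = \frac{4660 + 672}{9 + 3755} = \frac{5332}{3764} = 5332 \cdot \frac{1}{3764} = \frac{1333}{941}$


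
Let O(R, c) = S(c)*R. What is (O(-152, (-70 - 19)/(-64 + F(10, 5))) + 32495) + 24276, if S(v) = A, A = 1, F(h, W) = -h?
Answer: 56619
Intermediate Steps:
S(v) = 1
O(R, c) = R (O(R, c) = 1*R = R)
(O(-152, (-70 - 19)/(-64 + F(10, 5))) + 32495) + 24276 = (-152 + 32495) + 24276 = 32343 + 24276 = 56619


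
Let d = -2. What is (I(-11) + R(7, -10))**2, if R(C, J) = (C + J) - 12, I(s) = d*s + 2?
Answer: 81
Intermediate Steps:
I(s) = 2 - 2*s (I(s) = -2*s + 2 = 2 - 2*s)
R(C, J) = -12 + C + J
(I(-11) + R(7, -10))**2 = ((2 - 2*(-11)) + (-12 + 7 - 10))**2 = ((2 + 22) - 15)**2 = (24 - 15)**2 = 9**2 = 81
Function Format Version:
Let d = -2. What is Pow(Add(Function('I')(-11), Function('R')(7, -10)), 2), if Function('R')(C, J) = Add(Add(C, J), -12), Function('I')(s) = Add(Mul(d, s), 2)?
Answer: 81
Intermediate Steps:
Function('I')(s) = Add(2, Mul(-2, s)) (Function('I')(s) = Add(Mul(-2, s), 2) = Add(2, Mul(-2, s)))
Function('R')(C, J) = Add(-12, C, J)
Pow(Add(Function('I')(-11), Function('R')(7, -10)), 2) = Pow(Add(Add(2, Mul(-2, -11)), Add(-12, 7, -10)), 2) = Pow(Add(Add(2, 22), -15), 2) = Pow(Add(24, -15), 2) = Pow(9, 2) = 81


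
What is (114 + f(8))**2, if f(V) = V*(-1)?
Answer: 11236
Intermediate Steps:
f(V) = -V
(114 + f(8))**2 = (114 - 1*8)**2 = (114 - 8)**2 = 106**2 = 11236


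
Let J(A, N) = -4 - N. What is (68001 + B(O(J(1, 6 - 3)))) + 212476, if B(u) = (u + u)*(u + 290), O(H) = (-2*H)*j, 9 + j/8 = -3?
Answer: 3113629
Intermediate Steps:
j = -96 (j = -72 + 8*(-3) = -72 - 24 = -96)
O(H) = 192*H (O(H) = -2*H*(-96) = 192*H)
B(u) = 2*u*(290 + u) (B(u) = (2*u)*(290 + u) = 2*u*(290 + u))
(68001 + B(O(J(1, 6 - 3)))) + 212476 = (68001 + 2*(192*(-4 - (6 - 3)))*(290 + 192*(-4 - (6 - 3)))) + 212476 = (68001 + 2*(192*(-4 - 1*3))*(290 + 192*(-4 - 1*3))) + 212476 = (68001 + 2*(192*(-4 - 3))*(290 + 192*(-4 - 3))) + 212476 = (68001 + 2*(192*(-7))*(290 + 192*(-7))) + 212476 = (68001 + 2*(-1344)*(290 - 1344)) + 212476 = (68001 + 2*(-1344)*(-1054)) + 212476 = (68001 + 2833152) + 212476 = 2901153 + 212476 = 3113629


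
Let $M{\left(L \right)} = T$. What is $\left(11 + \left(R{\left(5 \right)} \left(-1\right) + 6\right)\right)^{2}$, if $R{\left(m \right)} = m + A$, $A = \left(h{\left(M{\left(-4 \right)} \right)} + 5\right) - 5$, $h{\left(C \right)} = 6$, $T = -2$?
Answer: $36$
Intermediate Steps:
$M{\left(L \right)} = -2$
$A = 6$ ($A = \left(6 + 5\right) - 5 = 11 - 5 = 6$)
$R{\left(m \right)} = 6 + m$ ($R{\left(m \right)} = m + 6 = 6 + m$)
$\left(11 + \left(R{\left(5 \right)} \left(-1\right) + 6\right)\right)^{2} = \left(11 + \left(\left(6 + 5\right) \left(-1\right) + 6\right)\right)^{2} = \left(11 + \left(11 \left(-1\right) + 6\right)\right)^{2} = \left(11 + \left(-11 + 6\right)\right)^{2} = \left(11 - 5\right)^{2} = 6^{2} = 36$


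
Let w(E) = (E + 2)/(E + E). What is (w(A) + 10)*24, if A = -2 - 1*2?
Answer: 246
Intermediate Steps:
A = -4 (A = -2 - 2 = -4)
w(E) = (2 + E)/(2*E) (w(E) = (2 + E)/((2*E)) = (2 + E)*(1/(2*E)) = (2 + E)/(2*E))
(w(A) + 10)*24 = ((½)*(2 - 4)/(-4) + 10)*24 = ((½)*(-¼)*(-2) + 10)*24 = (¼ + 10)*24 = (41/4)*24 = 246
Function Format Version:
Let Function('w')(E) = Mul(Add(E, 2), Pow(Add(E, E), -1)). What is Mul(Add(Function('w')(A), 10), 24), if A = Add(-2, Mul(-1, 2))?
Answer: 246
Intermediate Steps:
A = -4 (A = Add(-2, -2) = -4)
Function('w')(E) = Mul(Rational(1, 2), Pow(E, -1), Add(2, E)) (Function('w')(E) = Mul(Add(2, E), Pow(Mul(2, E), -1)) = Mul(Add(2, E), Mul(Rational(1, 2), Pow(E, -1))) = Mul(Rational(1, 2), Pow(E, -1), Add(2, E)))
Mul(Add(Function('w')(A), 10), 24) = Mul(Add(Mul(Rational(1, 2), Pow(-4, -1), Add(2, -4)), 10), 24) = Mul(Add(Mul(Rational(1, 2), Rational(-1, 4), -2), 10), 24) = Mul(Add(Rational(1, 4), 10), 24) = Mul(Rational(41, 4), 24) = 246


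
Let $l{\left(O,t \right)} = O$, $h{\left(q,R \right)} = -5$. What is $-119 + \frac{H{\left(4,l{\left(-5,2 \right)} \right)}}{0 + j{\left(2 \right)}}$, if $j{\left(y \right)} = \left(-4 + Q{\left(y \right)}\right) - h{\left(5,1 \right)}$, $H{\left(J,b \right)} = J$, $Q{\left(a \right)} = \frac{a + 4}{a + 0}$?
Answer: $-118$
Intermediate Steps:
$Q{\left(a \right)} = \frac{4 + a}{a}$
$j{\left(y \right)} = 1 + \frac{4 + y}{y}$ ($j{\left(y \right)} = \left(-4 + \frac{4 + y}{y}\right) - -5 = \left(-4 + \frac{4 + y}{y}\right) + 5 = 1 + \frac{4 + y}{y}$)
$-119 + \frac{H{\left(4,l{\left(-5,2 \right)} \right)}}{0 + j{\left(2 \right)}} = -119 + \frac{1}{0 + \left(2 + \frac{4}{2}\right)} 4 = -119 + \frac{1}{0 + \left(2 + 4 \cdot \frac{1}{2}\right)} 4 = -119 + \frac{1}{0 + \left(2 + 2\right)} 4 = -119 + \frac{1}{0 + 4} \cdot 4 = -119 + \frac{1}{4} \cdot 4 = -119 + 1 = -118$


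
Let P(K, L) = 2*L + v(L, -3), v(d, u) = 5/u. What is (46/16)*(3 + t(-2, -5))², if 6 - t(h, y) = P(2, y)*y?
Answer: 62974/9 ≈ 6997.1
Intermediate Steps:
P(K, L) = -5/3 + 2*L (P(K, L) = 2*L + 5/(-3) = 2*L + 5*(-⅓) = 2*L - 5/3 = -5/3 + 2*L)
t(h, y) = 6 - y*(-5/3 + 2*y) (t(h, y) = 6 - (-5/3 + 2*y)*y = 6 - y*(-5/3 + 2*y))
(46/16)*(3 + t(-2, -5))² = (46/16)*(3 + (6 - ⅓*(-5)*(-5 + 6*(-5))))² = ((1/16)*46)*(3 + (6 - ⅓*(-5)*(-5 - 30)))² = 23*(3 + (6 - ⅓*(-5)*(-35)))²/8 = 23*(3 + (6 - 175/3))²/8 = 23*(3 - 157/3)²/8 = 23*(-148/3)²/8 = (23/8)*(21904/9) = 62974/9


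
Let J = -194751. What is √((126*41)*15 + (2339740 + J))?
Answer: √2222479 ≈ 1490.8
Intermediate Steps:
√((126*41)*15 + (2339740 + J)) = √((126*41)*15 + (2339740 - 194751)) = √(5166*15 + 2144989) = √(77490 + 2144989) = √2222479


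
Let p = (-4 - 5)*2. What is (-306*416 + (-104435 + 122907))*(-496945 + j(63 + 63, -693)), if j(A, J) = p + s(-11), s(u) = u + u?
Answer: 54083895640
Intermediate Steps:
s(u) = 2*u
p = -18 (p = -9*2 = -18)
j(A, J) = -40 (j(A, J) = -18 + 2*(-11) = -18 - 22 = -40)
(-306*416 + (-104435 + 122907))*(-496945 + j(63 + 63, -693)) = (-306*416 + (-104435 + 122907))*(-496945 - 40) = (-127296 + 18472)*(-496985) = -108824*(-496985) = 54083895640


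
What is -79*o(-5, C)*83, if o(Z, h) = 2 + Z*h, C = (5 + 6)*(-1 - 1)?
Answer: -734384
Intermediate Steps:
C = -22 (C = 11*(-2) = -22)
-79*o(-5, C)*83 = -79*(2 - 5*(-22))*83 = -79*(2 + 110)*83 = -79*112*83 = -8848*83 = -734384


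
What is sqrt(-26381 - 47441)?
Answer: I*sqrt(73822) ≈ 271.7*I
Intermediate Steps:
sqrt(-26381 - 47441) = sqrt(-73822) = I*sqrt(73822)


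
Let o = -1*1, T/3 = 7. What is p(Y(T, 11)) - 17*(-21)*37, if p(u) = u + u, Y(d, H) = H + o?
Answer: 13229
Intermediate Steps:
T = 21 (T = 3*7 = 21)
o = -1
Y(d, H) = -1 + H (Y(d, H) = H - 1 = -1 + H)
p(u) = 2*u
p(Y(T, 11)) - 17*(-21)*37 = 2*(-1 + 11) - 17*(-21)*37 = 2*10 + 357*37 = 20 + 13209 = 13229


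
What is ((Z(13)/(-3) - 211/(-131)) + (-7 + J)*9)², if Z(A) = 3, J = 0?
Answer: 66797929/17161 ≈ 3892.4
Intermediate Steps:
((Z(13)/(-3) - 211/(-131)) + (-7 + J)*9)² = ((3/(-3) - 211/(-131)) + (-7 + 0)*9)² = ((3*(-⅓) - 211*(-1/131)) - 7*9)² = ((-1 + 211/131) - 63)² = (80/131 - 63)² = (-8173/131)² = 66797929/17161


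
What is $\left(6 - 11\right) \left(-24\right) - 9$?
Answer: $111$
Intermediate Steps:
$\left(6 - 11\right) \left(-24\right) - 9 = \left(-5\right) \left(-24\right) - 9 = 120 - 9 = 111$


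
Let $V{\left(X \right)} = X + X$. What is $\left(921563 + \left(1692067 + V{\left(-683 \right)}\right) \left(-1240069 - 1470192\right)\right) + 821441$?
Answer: $-4582239239957$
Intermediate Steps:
$V{\left(X \right)} = 2 X$
$\left(921563 + \left(1692067 + V{\left(-683 \right)}\right) \left(-1240069 - 1470192\right)\right) + 821441 = \left(921563 + \left(1692067 + 2 \left(-683\right)\right) \left(-1240069 - 1470192\right)\right) + 821441 = \left(921563 + \left(1692067 - 1366\right) \left(-2710261\right)\right) + 821441 = \left(921563 + 1690701 \left(-2710261\right)\right) + 821441 = \left(921563 - 4582240982961\right) + 821441 = -4582240061398 + 821441 = -4582239239957$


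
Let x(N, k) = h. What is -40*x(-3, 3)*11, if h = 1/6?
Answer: -220/3 ≈ -73.333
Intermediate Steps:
h = ⅙ ≈ 0.16667
x(N, k) = ⅙
-40*x(-3, 3)*11 = -40*⅙*11 = -20/3*11 = -220/3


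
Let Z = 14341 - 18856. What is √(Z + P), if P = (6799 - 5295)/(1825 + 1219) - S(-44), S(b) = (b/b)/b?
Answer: I*√1265385096305/16742 ≈ 67.19*I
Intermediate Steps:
Z = -4515
S(b) = 1/b
P = 17305/33484 (P = (6799 - 5295)/(1825 + 1219) - 1/(-44) = 1504/3044 - 1*(-1/44) = 1504*(1/3044) + 1/44 = 376/761 + 1/44 = 17305/33484 ≈ 0.51681)
√(Z + P) = √(-4515 + 17305/33484) = √(-151162955/33484) = I*√1265385096305/16742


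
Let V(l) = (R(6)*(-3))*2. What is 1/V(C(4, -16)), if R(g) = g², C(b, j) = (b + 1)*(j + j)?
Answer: -1/216 ≈ -0.0046296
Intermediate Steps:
C(b, j) = 2*j*(1 + b) (C(b, j) = (1 + b)*(2*j) = 2*j*(1 + b))
V(l) = -216 (V(l) = (6²*(-3))*2 = (36*(-3))*2 = -108*2 = -216)
1/V(C(4, -16)) = 1/(-216) = -1/216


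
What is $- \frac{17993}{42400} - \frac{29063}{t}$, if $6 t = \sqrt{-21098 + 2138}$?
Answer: $- \frac{17993}{42400} + \frac{29063 i \sqrt{1185}}{790} \approx -0.42436 + 1266.4 i$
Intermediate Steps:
$t = \frac{2 i \sqrt{1185}}{3}$ ($t = \frac{\sqrt{-21098 + 2138}}{6} = \frac{\sqrt{-18960}}{6} = \frac{4 i \sqrt{1185}}{6} = \frac{2 i \sqrt{1185}}{3} \approx 22.949 i$)
$- \frac{17993}{42400} - \frac{29063}{t} = - \frac{17993}{42400} - \frac{29063}{\frac{2}{3} i \sqrt{1185}} = \left(-17993\right) \frac{1}{42400} - 29063 \left(- \frac{i \sqrt{1185}}{790}\right) = - \frac{17993}{42400} + \frac{29063 i \sqrt{1185}}{790}$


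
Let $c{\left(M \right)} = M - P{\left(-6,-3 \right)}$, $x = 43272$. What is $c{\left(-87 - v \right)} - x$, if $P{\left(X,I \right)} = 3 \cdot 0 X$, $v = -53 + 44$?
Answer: $-43350$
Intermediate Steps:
$v = -9$
$P{\left(X,I \right)} = 0$ ($P{\left(X,I \right)} = 0 X = 0$)
$c{\left(M \right)} = M$ ($c{\left(M \right)} = M - 0 = M + 0 = M$)
$c{\left(-87 - v \right)} - x = \left(-87 - -9\right) - 43272 = \left(-87 + 9\right) - 43272 = -78 - 43272 = -43350$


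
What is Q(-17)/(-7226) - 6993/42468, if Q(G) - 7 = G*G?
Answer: -10516991/51145628 ≈ -0.20563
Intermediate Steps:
Q(G) = 7 + G**2 (Q(G) = 7 + G*G = 7 + G**2)
Q(-17)/(-7226) - 6993/42468 = (7 + (-17)**2)/(-7226) - 6993/42468 = (7 + 289)*(-1/7226) - 6993*1/42468 = 296*(-1/7226) - 2331/14156 = -148/3613 - 2331/14156 = -10516991/51145628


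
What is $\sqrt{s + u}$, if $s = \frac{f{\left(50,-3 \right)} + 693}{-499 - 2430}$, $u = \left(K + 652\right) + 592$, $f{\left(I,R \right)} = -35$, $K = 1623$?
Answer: $\frac{\sqrt{24594183265}}{2929} \approx 53.542$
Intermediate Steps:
$u = 2867$ ($u = \left(1623 + 652\right) + 592 = 2275 + 592 = 2867$)
$s = - \frac{658}{2929}$ ($s = \frac{-35 + 693}{-499 - 2430} = \frac{658}{-2929} = 658 \left(- \frac{1}{2929}\right) = - \frac{658}{2929} \approx -0.22465$)
$\sqrt{s + u} = \sqrt{- \frac{658}{2929} + 2867} = \sqrt{\frac{8396785}{2929}} = \frac{\sqrt{24594183265}}{2929}$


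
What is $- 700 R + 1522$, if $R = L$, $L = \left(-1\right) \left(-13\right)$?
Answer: $-7578$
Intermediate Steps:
$L = 13$
$R = 13$
$- 700 R + 1522 = \left(-700\right) 13 + 1522 = -9100 + 1522 = -7578$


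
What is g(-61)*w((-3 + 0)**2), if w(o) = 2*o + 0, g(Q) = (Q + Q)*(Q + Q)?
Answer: 267912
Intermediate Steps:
g(Q) = 4*Q**2 (g(Q) = (2*Q)*(2*Q) = 4*Q**2)
w(o) = 2*o
g(-61)*w((-3 + 0)**2) = (4*(-61)**2)*(2*(-3 + 0)**2) = (4*3721)*(2*(-3)**2) = 14884*(2*9) = 14884*18 = 267912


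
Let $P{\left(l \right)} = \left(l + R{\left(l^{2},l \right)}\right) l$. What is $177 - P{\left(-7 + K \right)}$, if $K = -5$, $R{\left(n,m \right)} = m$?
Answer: $-111$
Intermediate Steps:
$P{\left(l \right)} = 2 l^{2}$ ($P{\left(l \right)} = \left(l + l\right) l = 2 l l = 2 l^{2}$)
$177 - P{\left(-7 + K \right)} = 177 - 2 \left(-7 - 5\right)^{2} = 177 - 2 \left(-12\right)^{2} = 177 - 2 \cdot 144 = 177 - 288 = -111$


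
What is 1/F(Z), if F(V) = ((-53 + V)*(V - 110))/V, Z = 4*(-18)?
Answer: -36/11375 ≈ -0.0031648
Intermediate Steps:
Z = -72
F(V) = (-110 + V)*(-53 + V)/V (F(V) = ((-53 + V)*(-110 + V))/V = ((-110 + V)*(-53 + V))/V = (-110 + V)*(-53 + V)/V)
1/F(Z) = 1/(-163 - 72 + 5830/(-72)) = 1/(-163 - 72 + 5830*(-1/72)) = 1/(-163 - 72 - 2915/36) = 1/(-11375/36) = -36/11375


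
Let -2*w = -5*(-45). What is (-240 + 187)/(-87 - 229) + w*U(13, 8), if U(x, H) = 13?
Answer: -462097/316 ≈ -1462.3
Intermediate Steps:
w = -225/2 (w = -(-5)*(-45)/2 = -½*225 = -225/2 ≈ -112.50)
(-240 + 187)/(-87 - 229) + w*U(13, 8) = (-240 + 187)/(-87 - 229) - 225/2*13 = -53/(-316) - 2925/2 = -53*(-1/316) - 2925/2 = 53/316 - 2925/2 = -462097/316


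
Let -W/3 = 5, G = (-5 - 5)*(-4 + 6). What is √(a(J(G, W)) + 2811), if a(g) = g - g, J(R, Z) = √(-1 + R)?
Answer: √2811 ≈ 53.019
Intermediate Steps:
G = -20 (G = -10*2 = -20)
W = -15 (W = -3*5 = -15)
a(g) = 0
√(a(J(G, W)) + 2811) = √(0 + 2811) = √2811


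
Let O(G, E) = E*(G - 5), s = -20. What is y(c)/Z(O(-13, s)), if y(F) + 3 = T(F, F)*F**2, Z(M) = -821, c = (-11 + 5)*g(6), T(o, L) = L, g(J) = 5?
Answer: 27003/821 ≈ 32.890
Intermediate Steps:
O(G, E) = E*(-5 + G)
c = -30 (c = (-11 + 5)*5 = -6*5 = -30)
y(F) = -3 + F**3 (y(F) = -3 + F*F**2 = -3 + F**3)
y(c)/Z(O(-13, s)) = (-3 + (-30)**3)/(-821) = (-3 - 27000)*(-1/821) = -27003*(-1/821) = 27003/821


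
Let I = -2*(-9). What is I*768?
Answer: 13824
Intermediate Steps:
I = 18
I*768 = 18*768 = 13824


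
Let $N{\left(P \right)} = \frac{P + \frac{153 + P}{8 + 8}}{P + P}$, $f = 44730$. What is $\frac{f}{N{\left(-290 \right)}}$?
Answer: $\frac{415094400}{4777} \approx 86894.0$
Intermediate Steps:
$N{\left(P \right)} = \frac{\frac{153}{16} + \frac{17 P}{16}}{2 P}$ ($N{\left(P \right)} = \frac{P + \frac{153 + P}{16}}{2 P} = \left(P + \left(153 + P\right) \frac{1}{16}\right) \frac{1}{2 P} = \left(P + \left(\frac{153}{16} + \frac{P}{16}\right)\right) \frac{1}{2 P} = \left(\frac{153}{16} + \frac{17 P}{16}\right) \frac{1}{2 P} = \frac{\frac{153}{16} + \frac{17 P}{16}}{2 P}$)
$\frac{f}{N{\left(-290 \right)}} = \frac{44730}{\frac{17}{32} \frac{1}{-290} \left(9 - 290\right)} = \frac{44730}{\frac{17}{32} \left(- \frac{1}{290}\right) \left(-281\right)} = \frac{44730}{\frac{4777}{9280}} = 44730 \cdot \frac{9280}{4777} = \frac{415094400}{4777}$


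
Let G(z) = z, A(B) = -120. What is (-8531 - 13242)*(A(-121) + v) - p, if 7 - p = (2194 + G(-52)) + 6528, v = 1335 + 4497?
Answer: -124358713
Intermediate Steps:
v = 5832
p = -8663 (p = 7 - ((2194 - 52) + 6528) = 7 - (2142 + 6528) = 7 - 1*8670 = 7 - 8670 = -8663)
(-8531 - 13242)*(A(-121) + v) - p = (-8531 - 13242)*(-120 + 5832) - 1*(-8663) = -21773*5712 + 8663 = -124367376 + 8663 = -124358713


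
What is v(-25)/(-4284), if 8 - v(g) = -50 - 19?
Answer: -11/612 ≈ -0.017974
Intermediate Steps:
v(g) = 77 (v(g) = 8 - (-50 - 19) = 8 - 1*(-69) = 8 + 69 = 77)
v(-25)/(-4284) = 77/(-4284) = 77*(-1/4284) = -11/612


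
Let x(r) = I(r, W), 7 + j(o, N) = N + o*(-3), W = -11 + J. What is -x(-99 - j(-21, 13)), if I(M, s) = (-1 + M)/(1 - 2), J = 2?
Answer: -169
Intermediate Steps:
W = -9 (W = -11 + 2 = -9)
j(o, N) = -7 + N - 3*o (j(o, N) = -7 + (N + o*(-3)) = -7 + (N - 3*o) = -7 + N - 3*o)
I(M, s) = 1 - M (I(M, s) = (-1 + M)/(-1) = (-1 + M)*(-1) = 1 - M)
x(r) = 1 - r
-x(-99 - j(-21, 13)) = -(1 - (-99 - (-7 + 13 - 3*(-21)))) = -(1 - (-99 - (-7 + 13 + 63))) = -(1 - (-99 - 1*69)) = -(1 - (-99 - 69)) = -(1 - 1*(-168)) = -(1 + 168) = -1*169 = -169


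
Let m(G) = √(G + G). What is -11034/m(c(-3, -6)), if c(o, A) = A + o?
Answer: 1839*I*√2 ≈ 2600.7*I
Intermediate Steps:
m(G) = √2*√G (m(G) = √(2*G) = √2*√G)
-11034/m(c(-3, -6)) = -11034*√2/(2*√(-6 - 3)) = -11034*(-I*√2/6) = -(-1839)*I*√2 = 1839*I*√2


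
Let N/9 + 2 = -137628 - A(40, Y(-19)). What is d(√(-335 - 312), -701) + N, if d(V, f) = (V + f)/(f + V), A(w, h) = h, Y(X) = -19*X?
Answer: -1241918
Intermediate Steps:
d(V, f) = 1 (d(V, f) = (V + f)/(V + f) = 1)
N = -1241919 (N = -18 + 9*(-137628 - (-19)*(-19)) = -18 + 9*(-137628 - 1*361) = -18 + 9*(-137628 - 361) = -18 + 9*(-137989) = -18 - 1241901 = -1241919)
d(√(-335 - 312), -701) + N = 1 - 1241919 = -1241918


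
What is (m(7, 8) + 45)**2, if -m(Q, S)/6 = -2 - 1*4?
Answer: 6561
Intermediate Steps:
m(Q, S) = 36 (m(Q, S) = -6*(-2 - 1*4) = -6*(-2 - 4) = -6*(-6) = 36)
(m(7, 8) + 45)**2 = (36 + 45)**2 = 81**2 = 6561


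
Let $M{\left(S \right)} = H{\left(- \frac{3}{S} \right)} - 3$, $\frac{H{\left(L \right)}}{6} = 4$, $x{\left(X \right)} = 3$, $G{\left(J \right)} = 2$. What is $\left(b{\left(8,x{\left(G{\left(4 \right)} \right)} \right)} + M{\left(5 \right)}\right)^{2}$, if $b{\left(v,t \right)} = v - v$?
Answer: $441$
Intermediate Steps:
$H{\left(L \right)} = 24$ ($H{\left(L \right)} = 6 \cdot 4 = 24$)
$b{\left(v,t \right)} = 0$
$M{\left(S \right)} = 21$ ($M{\left(S \right)} = 24 - 3 = 21$)
$\left(b{\left(8,x{\left(G{\left(4 \right)} \right)} \right)} + M{\left(5 \right)}\right)^{2} = \left(0 + 21\right)^{2} = 21^{2} = 441$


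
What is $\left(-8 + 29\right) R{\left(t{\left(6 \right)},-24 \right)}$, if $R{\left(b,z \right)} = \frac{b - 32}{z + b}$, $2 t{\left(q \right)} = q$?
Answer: $29$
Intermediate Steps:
$t{\left(q \right)} = \frac{q}{2}$
$R{\left(b,z \right)} = \frac{-32 + b}{b + z}$
$\left(-8 + 29\right) R{\left(t{\left(6 \right)},-24 \right)} = \left(-8 + 29\right) \frac{-32 + \frac{1}{2} \cdot 6}{\frac{1}{2} \cdot 6 - 24} = 21 \frac{-32 + 3}{3 - 24} = 21 \frac{1}{-21} \left(-29\right) = 21 \left(\left(- \frac{1}{21}\right) \left(-29\right)\right) = 21 \cdot \frac{29}{21} = 29$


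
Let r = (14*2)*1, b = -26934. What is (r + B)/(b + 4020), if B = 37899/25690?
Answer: -757219/588660660 ≈ -0.0012863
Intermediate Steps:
B = 37899/25690 (B = 37899*(1/25690) = 37899/25690 ≈ 1.4752)
r = 28 (r = 28*1 = 28)
(r + B)/(b + 4020) = (28 + 37899/25690)/(-26934 + 4020) = (757219/25690)/(-22914) = (757219/25690)*(-1/22914) = -757219/588660660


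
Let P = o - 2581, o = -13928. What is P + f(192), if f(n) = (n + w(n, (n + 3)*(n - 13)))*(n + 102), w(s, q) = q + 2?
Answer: 10302597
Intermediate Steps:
w(s, q) = 2 + q
P = -16509 (P = -13928 - 2581 = -16509)
f(n) = (102 + n)*(2 + n + (-13 + n)*(3 + n)) (f(n) = (n + (2 + (n + 3)*(n - 13)))*(n + 102) = (n + (2 + (3 + n)*(-13 + n)))*(102 + n) = (n + (2 + (-13 + n)*(3 + n)))*(102 + n) = (2 + n + (-13 + n)*(3 + n))*(102 + n) = (102 + n)*(2 + n + (-13 + n)*(3 + n)))
P + f(192) = -16509 + (-3774 + 192³ - 955*192 + 93*192²) = -16509 + (-3774 + 7077888 - 183360 + 93*36864) = -16509 + (-3774 + 7077888 - 183360 + 3428352) = -16509 + 10319106 = 10302597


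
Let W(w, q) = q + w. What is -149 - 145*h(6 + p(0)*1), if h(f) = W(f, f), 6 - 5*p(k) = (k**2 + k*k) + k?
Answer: -2237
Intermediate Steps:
p(k) = 6/5 - 2*k**2/5 - k/5 (p(k) = 6/5 - ((k**2 + k*k) + k)/5 = 6/5 - ((k**2 + k**2) + k)/5 = 6/5 - (2*k**2 + k)/5 = 6/5 - (k + 2*k**2)/5 = 6/5 + (-2*k**2/5 - k/5) = 6/5 - 2*k**2/5 - k/5)
h(f) = 2*f (h(f) = f + f = 2*f)
-149 - 145*h(6 + p(0)*1) = -149 - 290*(6 + (6/5 - 2/5*0**2 - 1/5*0)*1) = -149 - 290*(6 + (6/5 - 2/5*0 + 0)*1) = -149 - 290*(6 + (6/5 + 0 + 0)*1) = -149 - 290*(6 + (6/5)*1) = -149 - 290*(6 + 6/5) = -149 - 290*36/5 = -149 - 145*72/5 = -149 - 2088 = -2237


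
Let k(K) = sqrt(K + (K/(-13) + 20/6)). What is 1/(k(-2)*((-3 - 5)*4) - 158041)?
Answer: -6163599/974101290167 + 32*sqrt(2262)/974101290167 ≈ -6.3259e-6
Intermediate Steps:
k(K) = sqrt(10/3 + 12*K/13) (k(K) = sqrt(K + (K*(-1/13) + 20*(1/6))) = sqrt(K + (-K/13 + 10/3)) = sqrt(K + (10/3 - K/13)) = sqrt(10/3 + 12*K/13))
1/(k(-2)*((-3 - 5)*4) - 158041) = 1/((sqrt(5070 + 1404*(-2))/39)*((-3 - 5)*4) - 158041) = 1/((sqrt(5070 - 2808)/39)*(-8*4) - 158041) = 1/((sqrt(2262)/39)*(-32) - 158041) = 1/(-32*sqrt(2262)/39 - 158041) = 1/(-158041 - 32*sqrt(2262)/39)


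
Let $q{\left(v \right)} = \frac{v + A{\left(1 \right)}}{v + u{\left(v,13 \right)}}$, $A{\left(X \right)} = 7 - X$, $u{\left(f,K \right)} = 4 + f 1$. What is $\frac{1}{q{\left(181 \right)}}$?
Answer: $\frac{366}{187} \approx 1.9572$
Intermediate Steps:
$u{\left(f,K \right)} = 4 + f$
$q{\left(v \right)} = \frac{6 + v}{4 + 2 v}$ ($q{\left(v \right)} = \frac{v + \left(7 - 1\right)}{v + \left(4 + v\right)} = \frac{v + \left(7 - 1\right)}{4 + 2 v} = \frac{v + 6}{4 + 2 v} = \frac{6 + v}{4 + 2 v}$)
$\frac{1}{q{\left(181 \right)}} = \frac{1}{\frac{1}{2} \frac{1}{2 + 181} \left(6 + 181\right)} = \frac{1}{\frac{1}{2} \cdot \frac{1}{183} \cdot 187} = \frac{1}{\frac{187}{366}} = \frac{366}{187}$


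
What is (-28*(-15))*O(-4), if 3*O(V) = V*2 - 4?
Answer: -1680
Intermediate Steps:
O(V) = -4/3 + 2*V/3 (O(V) = (V*2 - 4)/3 = (2*V - 4)/3 = (-4 + 2*V)/3 = -4/3 + 2*V/3)
(-28*(-15))*O(-4) = (-28*(-15))*(-4/3 + (⅔)*(-4)) = 420*(-4/3 - 8/3) = 420*(-4) = -1680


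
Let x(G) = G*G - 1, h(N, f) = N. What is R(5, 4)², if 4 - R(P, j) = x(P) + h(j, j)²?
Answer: 1296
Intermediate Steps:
x(G) = -1 + G² (x(G) = G² - 1 = -1 + G²)
R(P, j) = 5 - P² - j² (R(P, j) = 4 - ((-1 + P²) + j²) = 4 - (-1 + P² + j²) = 4 + (1 - P² - j²) = 5 - P² - j²)
R(5, 4)² = (5 - 1*5² - 1*4²)² = (5 - 1*25 - 1*16)² = (5 - 25 - 16)² = (-36)² = 1296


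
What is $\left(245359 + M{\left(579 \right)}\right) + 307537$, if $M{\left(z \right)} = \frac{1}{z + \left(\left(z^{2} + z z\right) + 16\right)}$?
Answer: $\frac{371035788993}{671077} \approx 5.529 \cdot 10^{5}$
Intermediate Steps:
$M{\left(z \right)} = \frac{1}{16 + z + 2 z^{2}}$ ($M{\left(z \right)} = \frac{1}{z + \left(\left(z^{2} + z^{2}\right) + 16\right)} = \frac{1}{z + \left(2 z^{2} + 16\right)} = \frac{1}{z + \left(16 + 2 z^{2}\right)} = \frac{1}{16 + z + 2 z^{2}}$)
$\left(245359 + M{\left(579 \right)}\right) + 307537 = \left(245359 + \frac{1}{16 + 579 + 2 \cdot 579^{2}}\right) + 307537 = \left(245359 + \frac{1}{16 + 579 + 2 \cdot 335241}\right) + 307537 = \left(245359 + \frac{1}{16 + 579 + 670482}\right) + 307537 = \left(245359 + \frac{1}{671077}\right) + 307537 = \frac{164654781644}{671077} + 307537 = \frac{371035788993}{671077}$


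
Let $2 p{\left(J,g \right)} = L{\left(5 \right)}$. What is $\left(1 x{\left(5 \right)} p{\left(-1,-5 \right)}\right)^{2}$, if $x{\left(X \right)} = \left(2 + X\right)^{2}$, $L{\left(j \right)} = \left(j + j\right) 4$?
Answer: $960400$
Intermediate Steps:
$L{\left(j \right)} = 8 j$ ($L{\left(j \right)} = 2 j 4 = 8 j$)
$p{\left(J,g \right)} = 20$ ($p{\left(J,g \right)} = \frac{8 \cdot 5}{2} = \frac{1}{2} \cdot 40 = 20$)
$\left(1 x{\left(5 \right)} p{\left(-1,-5 \right)}\right)^{2} = \left(1 \left(2 + 5\right)^{2} \cdot 20\right)^{2} = \left(1 \cdot 7^{2} \cdot 20\right)^{2} = \left(1 \cdot 49 \cdot 20\right)^{2} = \left(49 \cdot 20\right)^{2} = 980^{2} = 960400$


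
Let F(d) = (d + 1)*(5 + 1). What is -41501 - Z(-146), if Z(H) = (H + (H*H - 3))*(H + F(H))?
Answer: 21464171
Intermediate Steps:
F(d) = 6 + 6*d (F(d) = (1 + d)*6 = 6 + 6*d)
Z(H) = (6 + 7*H)*(-3 + H + H**2) (Z(H) = (H + (H*H - 3))*(H + (6 + 6*H)) = (H + (H**2 - 3))*(6 + 7*H) = (H + (-3 + H**2))*(6 + 7*H) = (-3 + H + H**2)*(6 + 7*H) = (6 + 7*H)*(-3 + H + H**2))
-41501 - Z(-146) = -41501 - (-18 - 15*(-146) + 7*(-146)**3 + 13*(-146)**2) = -41501 - (-18 + 2190 + 7*(-3112136) + 13*21316) = -41501 - (-18 + 2190 - 21784952 + 277108) = -41501 - 1*(-21505672) = -41501 + 21505672 = 21464171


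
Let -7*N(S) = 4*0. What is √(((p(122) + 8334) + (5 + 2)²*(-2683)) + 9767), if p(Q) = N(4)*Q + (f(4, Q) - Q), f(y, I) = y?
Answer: 14*I*√579 ≈ 336.87*I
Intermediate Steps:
N(S) = 0 (N(S) = -4*0/7 = -⅐*0 = 0)
p(Q) = 4 - Q (p(Q) = 0*Q + (4 - Q) = 0 + (4 - Q) = 4 - Q)
√(((p(122) + 8334) + (5 + 2)²*(-2683)) + 9767) = √((((4 - 1*122) + 8334) + (5 + 2)²*(-2683)) + 9767) = √((((4 - 122) + 8334) + 7²*(-2683)) + 9767) = √(((-118 + 8334) + 49*(-2683)) + 9767) = √((8216 - 131467) + 9767) = √(-123251 + 9767) = √(-113484) = 14*I*√579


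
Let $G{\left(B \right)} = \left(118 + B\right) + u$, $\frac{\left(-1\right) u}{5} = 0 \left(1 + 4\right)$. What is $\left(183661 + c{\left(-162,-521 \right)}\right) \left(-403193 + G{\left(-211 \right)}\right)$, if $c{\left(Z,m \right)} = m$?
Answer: $-73857798040$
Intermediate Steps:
$u = 0$ ($u = - 5 \cdot 0 \left(1 + 4\right) = - 5 \cdot 0 \cdot 5 = \left(-5\right) 0 = 0$)
$G{\left(B \right)} = 118 + B$ ($G{\left(B \right)} = \left(118 + B\right) + 0 = 118 + B$)
$\left(183661 + c{\left(-162,-521 \right)}\right) \left(-403193 + G{\left(-211 \right)}\right) = \left(183661 - 521\right) \left(-403193 + \left(118 - 211\right)\right) = 183140 \left(-403193 - 93\right) = 183140 \left(-403286\right) = -73857798040$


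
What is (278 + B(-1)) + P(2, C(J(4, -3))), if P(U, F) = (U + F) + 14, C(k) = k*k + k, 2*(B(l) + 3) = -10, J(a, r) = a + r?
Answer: 288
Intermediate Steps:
B(l) = -8 (B(l) = -3 + (½)*(-10) = -3 - 5 = -8)
C(k) = k + k² (C(k) = k² + k = k + k²)
P(U, F) = 14 + F + U (P(U, F) = (F + U) + 14 = 14 + F + U)
(278 + B(-1)) + P(2, C(J(4, -3))) = (278 - 8) + (14 + (4 - 3)*(1 + (4 - 3)) + 2) = 270 + (14 + 1*(1 + 1) + 2) = 270 + (14 + 1*2 + 2) = 270 + (14 + 2 + 2) = 270 + 18 = 288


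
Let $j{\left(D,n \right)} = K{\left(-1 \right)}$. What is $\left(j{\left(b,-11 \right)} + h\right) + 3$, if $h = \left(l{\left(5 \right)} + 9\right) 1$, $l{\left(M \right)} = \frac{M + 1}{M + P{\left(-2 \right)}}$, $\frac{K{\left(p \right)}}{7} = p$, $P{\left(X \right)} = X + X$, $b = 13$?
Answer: $11$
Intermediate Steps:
$P{\left(X \right)} = 2 X$
$K{\left(p \right)} = 7 p$
$l{\left(M \right)} = \frac{1 + M}{-4 + M}$ ($l{\left(M \right)} = \frac{M + 1}{M + 2 \left(-2\right)} = \frac{1 + M}{M - 4} = \frac{1 + M}{-4 + M}$)
$j{\left(D,n \right)} = -7$ ($j{\left(D,n \right)} = 7 \left(-1\right) = -7$)
$h = 15$ ($h = \left(\frac{1 + 5}{-4 + 5} + 9\right) 1 = \left(1^{-1} \cdot 6 + 9\right) 1 = \left(1 \cdot 6 + 9\right) 1 = \left(6 + 9\right) 1 = 15 \cdot 1 = 15$)
$\left(j{\left(b,-11 \right)} + h\right) + 3 = \left(-7 + 15\right) + 3 = 8 + 3 = 11$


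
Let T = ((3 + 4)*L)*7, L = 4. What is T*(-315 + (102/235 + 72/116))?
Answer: -419349252/6815 ≈ -61533.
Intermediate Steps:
T = 196 (T = ((3 + 4)*4)*7 = (7*4)*7 = 28*7 = 196)
T*(-315 + (102/235 + 72/116)) = 196*(-315 + (102/235 + 72/116)) = 196*(-315 + (102*(1/235) + 72*(1/116))) = 196*(-315 + (102/235 + 18/29)) = 196*(-315 + 7188/6815) = 196*(-2139537/6815) = -419349252/6815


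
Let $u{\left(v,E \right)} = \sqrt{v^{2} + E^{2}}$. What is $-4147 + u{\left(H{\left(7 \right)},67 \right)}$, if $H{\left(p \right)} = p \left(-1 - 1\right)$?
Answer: $-4147 + \sqrt{4685} \approx -4078.6$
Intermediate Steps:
$H{\left(p \right)} = - 2 p$ ($H{\left(p \right)} = p \left(-2\right) = - 2 p$)
$u{\left(v,E \right)} = \sqrt{E^{2} + v^{2}}$
$-4147 + u{\left(H{\left(7 \right)},67 \right)} = -4147 + \sqrt{67^{2} + \left(\left(-2\right) 7\right)^{2}} = -4147 + \sqrt{4489 + \left(-14\right)^{2}} = -4147 + \sqrt{4489 + 196} = -4147 + \sqrt{4685}$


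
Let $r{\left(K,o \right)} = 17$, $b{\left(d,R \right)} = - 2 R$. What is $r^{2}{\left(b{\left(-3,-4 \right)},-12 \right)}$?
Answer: $289$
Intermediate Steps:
$r^{2}{\left(b{\left(-3,-4 \right)},-12 \right)} = 17^{2} = 289$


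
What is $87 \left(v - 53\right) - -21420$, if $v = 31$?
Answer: $19506$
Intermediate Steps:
$87 \left(v - 53\right) - -21420 = 87 \left(31 - 53\right) - -21420 = 87 \left(-22\right) + 21420 = -1914 + 21420 = 19506$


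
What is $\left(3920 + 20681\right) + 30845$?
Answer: $55446$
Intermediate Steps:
$\left(3920 + 20681\right) + 30845 = 24601 + 30845 = 55446$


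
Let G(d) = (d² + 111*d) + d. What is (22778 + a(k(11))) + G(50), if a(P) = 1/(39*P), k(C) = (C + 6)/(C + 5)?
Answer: 20472130/663 ≈ 30878.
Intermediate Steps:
k(C) = (6 + C)/(5 + C)
G(d) = d² + 112*d
a(P) = 1/(39*P)
(22778 + a(k(11))) + G(50) = (22778 + 1/(39*(((6 + 11)/(5 + 11))))) + 50*(112 + 50) = (22778 + 1/(39*((17/16)))) + 50*162 = (22778 + 1/(39*(((1/16)*17)))) + 8100 = (22778 + 1/(39*(17/16))) + 8100 = (22778 + (1/39)*(16/17)) + 8100 = (22778 + 16/663) + 8100 = 15101830/663 + 8100 = 20472130/663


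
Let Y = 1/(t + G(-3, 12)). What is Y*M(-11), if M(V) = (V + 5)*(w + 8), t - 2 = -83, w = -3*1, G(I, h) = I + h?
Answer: 5/12 ≈ 0.41667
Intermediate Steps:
w = -3
t = -81 (t = 2 - 83 = -81)
M(V) = 25 + 5*V (M(V) = (V + 5)*(-3 + 8) = (5 + V)*5 = 25 + 5*V)
Y = -1/72 (Y = 1/(-81 + (-3 + 12)) = 1/(-81 + 9) = 1/(-72) = -1/72 ≈ -0.013889)
Y*M(-11) = -(25 + 5*(-11))/72 = -(25 - 55)/72 = -1/72*(-30) = 5/12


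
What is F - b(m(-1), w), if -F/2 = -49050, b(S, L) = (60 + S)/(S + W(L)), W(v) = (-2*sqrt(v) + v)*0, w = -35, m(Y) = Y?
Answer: 98159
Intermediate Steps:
W(v) = 0 (W(v) = (v - 2*sqrt(v))*0 = 0)
b(S, L) = (60 + S)/S (b(S, L) = (60 + S)/(S + 0) = (60 + S)/S)
F = 98100 (F = -2*(-49050) = 98100)
F - b(m(-1), w) = 98100 - (60 - 1)/(-1) = 98100 - (-1)*59 = 98100 - 1*(-59) = 98100 + 59 = 98159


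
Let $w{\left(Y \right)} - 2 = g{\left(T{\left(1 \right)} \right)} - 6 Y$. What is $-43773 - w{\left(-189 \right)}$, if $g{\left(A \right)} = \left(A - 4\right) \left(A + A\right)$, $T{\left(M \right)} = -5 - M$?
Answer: $-45029$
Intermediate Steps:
$g{\left(A \right)} = 2 A \left(-4 + A\right)$ ($g{\left(A \right)} = \left(A - 4\right) 2 A = \left(-4 + A\right) 2 A = 2 A \left(-4 + A\right)$)
$w{\left(Y \right)} = 122 - 6 Y$ ($w{\left(Y \right)} = 2 - \left(6 Y - 2 \left(-5 - 1\right) \left(-4 - 6\right)\right) = 2 - \left(6 Y + 12 \left(-4 - 6\right)\right) = 2 - \left(-120 + 6 Y\right) = 122 - 6 Y$)
$-43773 - w{\left(-189 \right)} = -43773 - \left(122 - -1134\right) = -43773 - \left(122 + 1134\right) = -43773 - 1256 = -45029$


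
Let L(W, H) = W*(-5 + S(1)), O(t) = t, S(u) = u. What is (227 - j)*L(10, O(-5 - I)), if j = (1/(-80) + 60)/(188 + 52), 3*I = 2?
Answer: -4353601/480 ≈ -9070.0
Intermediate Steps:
I = ⅔ (I = (⅓)*2 = ⅔ ≈ 0.66667)
j = 4799/19200 (j = (-1/80 + 60)/240 = (4799/80)*(1/240) = 4799/19200 ≈ 0.24995)
L(W, H) = -4*W (L(W, H) = W*(-5 + 1) = W*(-4) = -4*W)
(227 - j)*L(10, O(-5 - I)) = (227 - 1*4799/19200)*(-4*10) = (227 - 4799/19200)*(-40) = (4353601/19200)*(-40) = -4353601/480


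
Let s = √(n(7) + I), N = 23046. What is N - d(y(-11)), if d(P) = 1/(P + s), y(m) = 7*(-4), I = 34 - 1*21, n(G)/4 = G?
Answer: 17123206/743 + √41/743 ≈ 23046.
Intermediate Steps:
n(G) = 4*G
I = 13 (I = 34 - 21 = 13)
y(m) = -28
s = √41 (s = √(4*7 + 13) = √(28 + 13) = √41 ≈ 6.4031)
d(P) = 1/(P + √41)
N - d(y(-11)) = 23046 - 1/(-28 + √41)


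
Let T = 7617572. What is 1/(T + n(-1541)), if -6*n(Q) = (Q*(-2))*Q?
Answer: 3/25227397 ≈ 1.1892e-7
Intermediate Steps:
n(Q) = Q²/3 (n(Q) = -Q*(-2)*Q/6 = -(-2*Q)*Q/6 = -(-1)*Q²/3 = Q²/3)
1/(T + n(-1541)) = 1/(7617572 + (⅓)*(-1541)²) = 1/(7617572 + (⅓)*2374681) = 1/(7617572 + 2374681/3) = 1/(25227397/3) = 3/25227397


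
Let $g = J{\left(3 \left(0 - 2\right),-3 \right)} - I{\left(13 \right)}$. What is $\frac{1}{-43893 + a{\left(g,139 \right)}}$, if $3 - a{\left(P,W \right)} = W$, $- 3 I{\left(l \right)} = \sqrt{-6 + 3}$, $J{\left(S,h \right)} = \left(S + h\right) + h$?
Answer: $- \frac{1}{44029} \approx -2.2712 \cdot 10^{-5}$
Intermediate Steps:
$J{\left(S,h \right)} = S + 2 h$
$I{\left(l \right)} = - \frac{i \sqrt{3}}{3}$ ($I{\left(l \right)} = - \frac{\sqrt{-6 + 3}}{3} = - \frac{\sqrt{-3}}{3} = - \frac{i \sqrt{3}}{3}$)
$g = -12 + \frac{i \sqrt{3}}{3}$ ($g = \left(3 \left(0 - 2\right) + 2 \left(-3\right)\right) - - \frac{i \sqrt{3}}{3} = \left(3 \left(-2\right) - 6\right) + \frac{i \sqrt{3}}{3} = \left(-6 - 6\right) + \frac{i \sqrt{3}}{3} = -12 + \frac{i \sqrt{3}}{3} \approx -12.0 + 0.57735 i$)
$a{\left(P,W \right)} = 3 - W$
$\frac{1}{-43893 + a{\left(g,139 \right)}} = \frac{1}{-43893 + \left(3 - 139\right)} = \frac{1}{-43893 - 136} = \frac{1}{-44029} = - \frac{1}{44029}$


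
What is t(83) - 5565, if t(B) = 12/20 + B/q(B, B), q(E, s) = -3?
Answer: -83881/15 ≈ -5592.1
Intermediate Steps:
t(B) = 3/5 - B/3 (t(B) = 12/20 + B/(-3) = 12*(1/20) + B*(-1/3) = 3/5 - B/3)
t(83) - 5565 = (3/5 - 1/3*83) - 5565 = (3/5 - 83/3) - 5565 = -406/15 - 5565 = -83881/15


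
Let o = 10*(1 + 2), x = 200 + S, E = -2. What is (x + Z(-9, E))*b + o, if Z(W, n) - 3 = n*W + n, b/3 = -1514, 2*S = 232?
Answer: -1521540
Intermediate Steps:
S = 116 (S = (1/2)*232 = 116)
x = 316 (x = 200 + 116 = 316)
b = -4542 (b = 3*(-1514) = -4542)
Z(W, n) = 3 + n + W*n (Z(W, n) = 3 + (n*W + n) = 3 + (W*n + n) = 3 + (n + W*n) = 3 + n + W*n)
o = 30 (o = 10*3 = 30)
(x + Z(-9, E))*b + o = (316 + (3 - 2 - 9*(-2)))*(-4542) + 30 = (316 + (3 - 2 + 18))*(-4542) + 30 = (316 + 19)*(-4542) + 30 = 335*(-4542) + 30 = -1521570 + 30 = -1521540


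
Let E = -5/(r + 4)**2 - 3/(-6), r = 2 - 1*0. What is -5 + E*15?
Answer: 5/12 ≈ 0.41667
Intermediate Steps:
r = 2 (r = 2 + 0 = 2)
E = 13/36 (E = -5/(2 + 4)**2 - 3/(-6) = -5/(6**2) - 3*(-1/6) = -5/36 + 1/2 = 13/36 ≈ 0.36111)
-5 + E*15 = -5 + (13/36)*15 = -5 + 65/12 = 5/12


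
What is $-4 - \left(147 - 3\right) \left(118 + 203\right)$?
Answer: $-46228$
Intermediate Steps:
$-4 - \left(147 - 3\right) \left(118 + 203\right) = -4 - 144 \cdot 321 = -4 - 46224 = -46228$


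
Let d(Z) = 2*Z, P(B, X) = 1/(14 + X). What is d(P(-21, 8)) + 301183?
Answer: 3313014/11 ≈ 3.0118e+5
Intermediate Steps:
d(P(-21, 8)) + 301183 = 2/(14 + 8) + 301183 = 2/22 + 301183 = 2*(1/22) + 301183 = 1/11 + 301183 = 3313014/11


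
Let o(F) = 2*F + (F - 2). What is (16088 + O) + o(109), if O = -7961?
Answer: 8452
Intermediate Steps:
o(F) = -2 + 3*F (o(F) = 2*F + (-2 + F) = -2 + 3*F)
(16088 + O) + o(109) = (16088 - 7961) + (-2 + 3*109) = 8127 + (-2 + 327) = 8127 + 325 = 8452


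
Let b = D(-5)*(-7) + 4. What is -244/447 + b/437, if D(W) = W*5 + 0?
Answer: -26615/195339 ≈ -0.13625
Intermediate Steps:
D(W) = 5*W (D(W) = 5*W + 0 = 5*W)
b = 179 (b = (5*(-5))*(-7) + 4 = -25*(-7) + 4 = 175 + 4 = 179)
-244/447 + b/437 = -244/447 + 179/437 = -26615/195339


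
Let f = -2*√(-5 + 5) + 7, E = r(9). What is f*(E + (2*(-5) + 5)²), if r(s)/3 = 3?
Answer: 238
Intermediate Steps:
r(s) = 9 (r(s) = 3*3 = 9)
E = 9
f = 7 (f = -2*√0 + 7 = -2*0 + 7 = 0 + 7 = 7)
f*(E + (2*(-5) + 5)²) = 7*(9 + (2*(-5) + 5)²) = 7*(9 + (-10 + 5)²) = 7*(9 + (-5)²) = 7*(9 + 25) = 7*34 = 238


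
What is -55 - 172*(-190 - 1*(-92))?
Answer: 16801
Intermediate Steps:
-55 - 172*(-190 - 1*(-92)) = -55 - 172*(-190 + 92) = -55 - 172*(-98) = -55 + 16856 = 16801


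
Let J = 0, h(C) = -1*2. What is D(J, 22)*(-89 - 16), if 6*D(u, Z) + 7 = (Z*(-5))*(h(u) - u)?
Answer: -7455/2 ≈ -3727.5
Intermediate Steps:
h(C) = -2
D(u, Z) = -7/6 - 5*Z*(-2 - u)/6 (D(u, Z) = -7/6 + ((Z*(-5))*(-2 - u))/6 = -7/6 + ((-5*Z)*(-2 - u))/6 = -7/6 + (-5*Z*(-2 - u))/6 = -7/6 - 5*Z*(-2 - u)/6)
D(J, 22)*(-89 - 16) = (-7/6 + (5/3)*22 + (⅚)*22*0)*(-89 - 16) = (-7/6 + 110/3 + 0)*(-105) = (71/2)*(-105) = -7455/2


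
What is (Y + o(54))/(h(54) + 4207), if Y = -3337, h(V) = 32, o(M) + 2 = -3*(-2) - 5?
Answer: -3338/4239 ≈ -0.78745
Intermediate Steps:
o(M) = -1 (o(M) = -2 + (-3*(-2) - 5) = -2 + (6 - 5) = -2 + 1 = -1)
(Y + o(54))/(h(54) + 4207) = (-3337 - 1)/(32 + 4207) = -3338/4239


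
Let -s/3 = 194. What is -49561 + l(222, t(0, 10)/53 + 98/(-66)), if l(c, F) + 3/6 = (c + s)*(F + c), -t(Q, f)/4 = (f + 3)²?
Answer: -144998229/1166 ≈ -1.2436e+5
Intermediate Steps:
t(Q, f) = -4*(3 + f)² (t(Q, f) = -4*(f + 3)² = -4*(3 + f)²)
s = -582 (s = -3*194 = -582)
l(c, F) = -½ + (-582 + c)*(F + c) (l(c, F) = -½ + (c - 582)*(F + c) = -½ + (-582 + c)*(F + c))
-49561 + l(222, t(0, 10)/53 + 98/(-66)) = -49561 + (-½ + 222² - 582*(-4*(3 + 10)²/53 + 98/(-66)) - 582*222 + (-4*(3 + 10)²/53 + 98/(-66))*222) = -49561 + (-½ + 49284 - 582*(-4*13²*(1/53) + 98*(-1/66)) - 129204 + (-4*13²*(1/53) + 98*(-1/66))*222) = -49561 + (-½ + 49284 - 582*(-4*169*(1/53) - 49/33) - 129204 + (-4*169*(1/53) - 49/33)*222) = -49561 + (-½ + 49284 - 582*(-676*1/53 - 49/33) - 129204 + (-676*1/53 - 49/33)*222) = -49561 + (-½ + 49284 - 582*(-676/53 - 49/33) - 129204 + (-676/53 - 49/33)*222) = -49561 + (-½ + 49284 - 582*(-24905/1749) - 129204 - 24905/1749*222) = -49561 + (-½ + 49284 + 4831570/583 - 129204 - 1842970/583) = -49561 - 87210103/1166 = -144998229/1166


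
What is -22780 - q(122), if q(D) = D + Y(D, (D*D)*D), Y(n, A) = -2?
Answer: -22900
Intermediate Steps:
q(D) = -2 + D (q(D) = D - 2 = -2 + D)
-22780 - q(122) = -22780 - (-2 + 122) = -22780 - 1*120 = -22780 - 120 = -22900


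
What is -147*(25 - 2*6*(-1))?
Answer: -5439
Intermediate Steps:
-147*(25 - 2*6*(-1)) = -147*(25 - 12*(-1)) = -147*(25 + 12) = -147*37 = -5439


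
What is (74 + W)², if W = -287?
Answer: 45369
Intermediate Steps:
(74 + W)² = (74 - 287)² = (-213)² = 45369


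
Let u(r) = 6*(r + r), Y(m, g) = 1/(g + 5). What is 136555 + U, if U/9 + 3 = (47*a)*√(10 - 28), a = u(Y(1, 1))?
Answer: 136528 + 2538*I*√2 ≈ 1.3653e+5 + 3589.3*I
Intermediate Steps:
Y(m, g) = 1/(5 + g)
u(r) = 12*r (u(r) = 6*(2*r) = 12*r)
a = 2 (a = 12/(5 + 1) = 12/6 = 12*(⅙) = 2)
U = -27 + 2538*I*√2 (U = -27 + 9*((47*2)*√(10 - 28)) = -27 + 9*(94*√(-18)) = -27 + 9*(94*(3*I*√2)) = -27 + 9*(282*I*√2) = -27 + 2538*I*√2 ≈ -27.0 + 3589.3*I)
136555 + U = 136555 + (-27 + 2538*I*√2) = 136528 + 2538*I*√2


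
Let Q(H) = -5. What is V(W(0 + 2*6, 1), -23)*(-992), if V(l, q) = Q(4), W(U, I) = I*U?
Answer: 4960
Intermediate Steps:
V(l, q) = -5
V(W(0 + 2*6, 1), -23)*(-992) = -5*(-992) = 4960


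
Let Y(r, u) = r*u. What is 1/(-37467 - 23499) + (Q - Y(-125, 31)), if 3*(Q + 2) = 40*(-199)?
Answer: 74358197/60966 ≈ 1219.7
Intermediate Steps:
Q = -7966/3 (Q = -2 + (40*(-199))/3 = -2 + (⅓)*(-7960) = -2 - 7960/3 = -7966/3 ≈ -2655.3)
1/(-37467 - 23499) + (Q - Y(-125, 31)) = 1/(-37467 - 23499) + (-7966/3 - (-125)*31) = 1/(-60966) + (-7966/3 - 1*(-3875)) = -1/60966 + (-7966/3 + 3875) = -1/60966 + 3659/3 = 74358197/60966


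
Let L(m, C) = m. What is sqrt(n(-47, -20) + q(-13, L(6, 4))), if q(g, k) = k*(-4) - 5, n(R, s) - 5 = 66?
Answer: sqrt(42) ≈ 6.4807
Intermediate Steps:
n(R, s) = 71 (n(R, s) = 5 + 66 = 71)
q(g, k) = -5 - 4*k (q(g, k) = -4*k - 5 = -5 - 4*k)
sqrt(n(-47, -20) + q(-13, L(6, 4))) = sqrt(71 + (-5 - 4*6)) = sqrt(71 + (-5 - 24)) = sqrt(71 - 29) = sqrt(42)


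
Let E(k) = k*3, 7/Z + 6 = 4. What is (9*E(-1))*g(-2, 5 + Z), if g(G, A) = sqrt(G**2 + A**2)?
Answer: -135/2 ≈ -67.500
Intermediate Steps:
Z = -7/2 (Z = 7/(-6 + 4) = 7/(-2) = 7*(-1/2) = -7/2 ≈ -3.5000)
E(k) = 3*k
g(G, A) = sqrt(A**2 + G**2)
(9*E(-1))*g(-2, 5 + Z) = (9*(3*(-1)))*sqrt((5 - 7/2)**2 + (-2)**2) = (9*(-3))*sqrt((3/2)**2 + 4) = -27*sqrt(9/4 + 4) = -27*sqrt(25/4) = -27*5/2 = -135/2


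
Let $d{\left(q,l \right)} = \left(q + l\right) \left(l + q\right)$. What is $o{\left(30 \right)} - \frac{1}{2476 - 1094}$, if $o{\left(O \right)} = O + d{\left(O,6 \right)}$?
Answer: $\frac{1832531}{1382} \approx 1326.0$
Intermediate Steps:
$d{\left(q,l \right)} = \left(l + q\right)^{2}$ ($d{\left(q,l \right)} = \left(l + q\right) \left(l + q\right) = \left(l + q\right)^{2}$)
$o{\left(O \right)} = O + \left(6 + O\right)^{2}$
$o{\left(30 \right)} - \frac{1}{2476 - 1094} = \left(30 + \left(6 + 30\right)^{2}\right) - \frac{1}{2476 - 1094} = \left(30 + 36^{2}\right) - \frac{1}{1382} = \left(30 + 1296\right) - \frac{1}{1382} = 1326 - \frac{1}{1382} = \frac{1832531}{1382}$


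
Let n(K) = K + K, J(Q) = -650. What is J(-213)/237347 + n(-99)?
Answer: -46995356/237347 ≈ -198.00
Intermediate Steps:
n(K) = 2*K
J(-213)/237347 + n(-99) = -650/237347 + 2*(-99) = -650*1/237347 - 198 = -650/237347 - 198 = -46995356/237347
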